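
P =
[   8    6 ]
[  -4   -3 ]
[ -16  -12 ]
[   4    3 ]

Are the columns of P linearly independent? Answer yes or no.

no

Row reduce P to echelon form.
R2 ← R2 + (1/2)·R1: [0, 0]
R3 ← R3 + (2)·R1: [0, 0]
R4 ← R4 − (1/2)·R1: [0, 0]
1 pivot among 2 columns.
Only 1 < 2 pivot columns, so the columns are linearly dependent.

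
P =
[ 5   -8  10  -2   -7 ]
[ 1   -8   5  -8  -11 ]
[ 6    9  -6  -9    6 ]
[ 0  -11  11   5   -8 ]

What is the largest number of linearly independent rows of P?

Row reduce to echelon form.
R2 ← R2 − (1/5)·R1: [0, -32/5, 3, -38/5, -48/5]
R3 ← R3 − (6/5)·R1: [0, 93/5, -18, -33/5, 72/5]
R3 ← R3 + (93/32)·R2: [0, 0, -297/32, -459/16, -27/2]
R4 ← R4 − (55/32)·R2: [0, 0, 187/32, 289/16, 17/2]
R4 ← R4 + (17/27)·R3: [0, 0, 0, 0, 0]
Echelon form has 3 nonzero rows, so rank(P) = 3.
The rank gives the maximum number of linearly independent rows: 3.

3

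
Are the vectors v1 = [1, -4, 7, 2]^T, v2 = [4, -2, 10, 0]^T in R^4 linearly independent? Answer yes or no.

Form the matrix with these vectors as rows and row reduce.
R2 ← R2 − (4)·R1: [0, 14, -18, -8]
2 nonzero rows, so the 2 vectors span a space of dimension 2.
Since 2 = 2, the vectors are linearly independent.

yes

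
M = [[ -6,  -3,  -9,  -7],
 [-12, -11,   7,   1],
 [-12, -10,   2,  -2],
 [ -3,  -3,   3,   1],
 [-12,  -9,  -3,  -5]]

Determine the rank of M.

2

Row reduce to echelon form.
R2 ← R2 − (2)·R1: [0, -5, 25, 15]
R3 ← R3 − (2)·R1: [0, -4, 20, 12]
R4 ← R4 − (1/2)·R1: [0, -3/2, 15/2, 9/2]
R5 ← R5 − (2)·R1: [0, -3, 15, 9]
R3 ← R3 − (4/5)·R2: [0, 0, 0, 0]
R4 ← R4 − (3/10)·R2: [0, 0, 0, 0]
R5 ← R5 − (3/5)·R2: [0, 0, 0, 0]
Echelon form has 2 nonzero rows, so rank(M) = 2.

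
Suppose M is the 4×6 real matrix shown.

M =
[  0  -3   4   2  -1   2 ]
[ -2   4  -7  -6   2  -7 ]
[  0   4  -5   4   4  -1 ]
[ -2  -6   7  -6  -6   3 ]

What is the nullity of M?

Row reduce to echelon form.
Swap R1 ↔ R2
R4 ← R4 − R1: [0, -10, 14, 0, -8, 10]
R3 ← R3 + (4/3)·R2: [0, 0, 1/3, 20/3, 8/3, 5/3]
R4 ← R4 − (10/3)·R2: [0, 0, 2/3, -20/3, -14/3, 10/3]
R4 ← R4 − (2)·R3: [0, 0, 0, -20, -10, 0]
4 nonzero rows, so rank(M) = 4.
M has 6 columns; by rank–nullity, nullity = 6 − 4 = 2.

2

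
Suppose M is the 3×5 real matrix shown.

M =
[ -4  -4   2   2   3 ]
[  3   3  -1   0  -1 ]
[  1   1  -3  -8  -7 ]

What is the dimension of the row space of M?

2

Row reduce to echelon form.
R2 ← R2 + (3/4)·R1: [0, 0, 1/2, 3/2, 5/4]
R3 ← R3 + (1/4)·R1: [0, 0, -5/2, -15/2, -25/4]
R3 ← R3 + (5)·R2: [0, 0, 0, 0, 0]
Echelon form has 2 nonzero rows, so rank(M) = 2.
The row space has dimension equal to the rank: 2.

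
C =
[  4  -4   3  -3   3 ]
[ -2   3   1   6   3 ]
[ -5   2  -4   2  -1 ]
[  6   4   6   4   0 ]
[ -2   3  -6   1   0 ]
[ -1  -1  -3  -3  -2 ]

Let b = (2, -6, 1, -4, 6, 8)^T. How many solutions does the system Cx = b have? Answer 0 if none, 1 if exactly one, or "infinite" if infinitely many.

Row reduce the augmented matrix [C | b].
R2 ← R2 + (1/2)·R1: [0, 1, 5/2, 9/2, 9/2, -5]
R3 ← R3 + (5/4)·R1: [0, -3, -1/4, -7/4, 11/4, 7/2]
R4 ← R4 − (3/2)·R1: [0, 10, 3/2, 17/2, -9/2, -7]
R5 ← R5 + (1/2)·R1: [0, 1, -9/2, -1/2, 3/2, 7]
R6 ← R6 + (1/4)·R1: [0, -2, -9/4, -15/4, -5/4, 17/2]
R3 ← R3 + (3)·R2: [0, 0, 29/4, 47/4, 65/4, -23/2]
R4 ← R4 − (10)·R2: [0, 0, -47/2, -73/2, -99/2, 43]
R5 ← R5 − R2: [0, 0, -7, -5, -3, 12]
R6 ← R6 + (2)·R2: [0, 0, 11/4, 21/4, 31/4, -3/2]
R4 ← R4 + (94/29)·R3: [0, 0, 0, 46/29, 92/29, 166/29]
R5 ← R5 + (28/29)·R3: [0, 0, 0, 184/29, 368/29, 26/29]
R6 ← R6 − (11/29)·R3: [0, 0, 0, 23/29, 46/29, 83/29]
R5 ← R5 − (4)·R4: [0, 0, 0, 0, 0, -22]
R6 ← R6 − (1/2)·R4: [0, 0, 0, 0, 0, 0]
The echelon form has 5 nonzero rows; the last pivot sits in the augmented column, so rank(C) = 4 but rank([C|b]) = 5.
Since the ranks differ, the system is inconsistent.
It has no solutions.

0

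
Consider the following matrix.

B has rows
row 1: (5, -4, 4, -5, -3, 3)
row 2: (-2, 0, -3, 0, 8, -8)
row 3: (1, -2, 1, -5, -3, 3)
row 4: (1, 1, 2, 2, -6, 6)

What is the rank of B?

Row reduce to echelon form.
R2 ← R2 + (2/5)·R1: [0, -8/5, -7/5, -2, 34/5, -34/5]
R3 ← R3 − (1/5)·R1: [0, -6/5, 1/5, -4, -12/5, 12/5]
R4 ← R4 − (1/5)·R1: [0, 9/5, 6/5, 3, -27/5, 27/5]
R3 ← R3 − (3/4)·R2: [0, 0, 5/4, -5/2, -15/2, 15/2]
R4 ← R4 + (9/8)·R2: [0, 0, -3/8, 3/4, 9/4, -9/4]
R4 ← R4 + (3/10)·R3: [0, 0, 0, 0, 0, 0]
Echelon form has 3 nonzero rows, so rank(B) = 3.

3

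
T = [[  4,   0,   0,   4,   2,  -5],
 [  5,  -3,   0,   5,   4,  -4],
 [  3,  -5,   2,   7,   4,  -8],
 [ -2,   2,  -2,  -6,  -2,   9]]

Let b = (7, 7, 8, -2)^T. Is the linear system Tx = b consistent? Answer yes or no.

no

Row reduce the augmented matrix [T | b].
R2 ← R2 − (5/4)·R1: [0, -3, 0, 0, 3/2, 9/4, -7/4]
R3 ← R3 − (3/4)·R1: [0, -5, 2, 4, 5/2, -17/4, 11/4]
R4 ← R4 + (1/2)·R1: [0, 2, -2, -4, -1, 13/2, 3/2]
R3 ← R3 − (5/3)·R2: [0, 0, 2, 4, 0, -8, 17/3]
R4 ← R4 + (2/3)·R2: [0, 0, -2, -4, 0, 8, 1/3]
R4 ← R4 + R3: [0, 0, 0, 0, 0, 0, 6]
The echelon form has 4 nonzero rows; the last pivot sits in the augmented column, so rank(T) = 3 but rank([T|b]) = 4.
Since the ranks differ, the system is inconsistent.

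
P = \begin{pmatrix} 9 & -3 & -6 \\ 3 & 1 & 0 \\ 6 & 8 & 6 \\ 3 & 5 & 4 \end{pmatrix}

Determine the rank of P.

Row reduce to echelon form.
R2 ← R2 − (1/3)·R1: [0, 2, 2]
R3 ← R3 − (2/3)·R1: [0, 10, 10]
R4 ← R4 − (1/3)·R1: [0, 6, 6]
R3 ← R3 − (5)·R2: [0, 0, 0]
R4 ← R4 − (3)·R2: [0, 0, 0]
Echelon form has 2 nonzero rows, so rank(P) = 2.

2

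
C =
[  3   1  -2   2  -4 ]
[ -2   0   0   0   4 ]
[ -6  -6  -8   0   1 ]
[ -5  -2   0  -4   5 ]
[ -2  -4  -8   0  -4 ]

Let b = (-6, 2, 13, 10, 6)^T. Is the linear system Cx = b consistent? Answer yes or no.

Row reduce the augmented matrix [C | b].
R2 ← R2 + (2/3)·R1: [0, 2/3, -4/3, 4/3, 4/3, -2]
R3 ← R3 + (2)·R1: [0, -4, -12, 4, -7, 1]
R4 ← R4 + (5/3)·R1: [0, -1/3, -10/3, -2/3, -5/3, 0]
R5 ← R5 + (2/3)·R1: [0, -10/3, -28/3, 4/3, -20/3, 2]
R3 ← R3 + (6)·R2: [0, 0, -20, 12, 1, -11]
R4 ← R4 + (1/2)·R2: [0, 0, -4, 0, -1, -1]
R5 ← R5 + (5)·R2: [0, 0, -16, 8, 0, -8]
R4 ← R4 − (1/5)·R3: [0, 0, 0, -12/5, -6/5, 6/5]
R5 ← R5 − (4/5)·R3: [0, 0, 0, -8/5, -4/5, 4/5]
R5 ← R5 − (2/3)·R4: [0, 0, 0, 0, 0, 0]
The echelon form has 4 nonzero rows, and every pivot lies in the first 5 columns, so rank(C) = rank([C|b]) = 4.
The system is consistent.

yes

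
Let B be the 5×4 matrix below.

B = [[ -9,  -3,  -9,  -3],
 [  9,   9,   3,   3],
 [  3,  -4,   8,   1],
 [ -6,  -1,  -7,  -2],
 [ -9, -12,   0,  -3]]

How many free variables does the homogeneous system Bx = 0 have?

Row reduce to echelon form.
R2 ← R2 + R1: [0, 6, -6, 0]
R3 ← R3 + (1/3)·R1: [0, -5, 5, 0]
R4 ← R4 − (2/3)·R1: [0, 1, -1, 0]
R5 ← R5 − R1: [0, -9, 9, 0]
R3 ← R3 + (5/6)·R2: [0, 0, 0, 0]
R4 ← R4 − (1/6)·R2: [0, 0, 0, 0]
R5 ← R5 + (3/2)·R2: [0, 0, 0, 0]
2 nonzero rows, so rank(B) = 2.
B has 4 columns; by rank–nullity, nullity = 4 − 2 = 2.

2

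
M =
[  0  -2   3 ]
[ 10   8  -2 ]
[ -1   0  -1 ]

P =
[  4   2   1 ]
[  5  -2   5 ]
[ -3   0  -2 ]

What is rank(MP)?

First compute MP:
[[-19,   4, -16],
 [ 86,   4,  54],
 [ -1,  -2,   1]]
Now row reduce the product.
R2 ← R2 + (86/19)·R1: [0, 420/19, -350/19]
R3 ← R3 − (1/19)·R1: [0, -42/19, 35/19]
R3 ← R3 + (1/10)·R2: [0, 0, 0]
2 nonzero rows, so rank(MP) = 2.

2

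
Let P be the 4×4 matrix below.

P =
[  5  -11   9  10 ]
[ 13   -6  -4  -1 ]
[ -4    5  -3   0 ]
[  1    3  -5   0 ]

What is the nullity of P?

1

Row reduce to echelon form.
R2 ← R2 − (13/5)·R1: [0, 113/5, -137/5, -27]
R3 ← R3 + (4/5)·R1: [0, -19/5, 21/5, 8]
R4 ← R4 − (1/5)·R1: [0, 26/5, -34/5, -2]
R3 ← R3 + (19/113)·R2: [0, 0, -46/113, 391/113]
R4 ← R4 − (26/113)·R2: [0, 0, -56/113, 476/113]
R4 ← R4 − (28/23)·R3: [0, 0, 0, 0]
3 nonzero rows, so rank(P) = 3.
P has 4 columns; by rank–nullity, nullity = 4 − 3 = 1.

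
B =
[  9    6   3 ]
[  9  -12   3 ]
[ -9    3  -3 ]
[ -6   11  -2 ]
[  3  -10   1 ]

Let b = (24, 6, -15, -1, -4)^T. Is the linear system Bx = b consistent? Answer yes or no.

Row reduce the augmented matrix [B | b].
R2 ← R2 − R1: [0, -18, 0, -18]
R3 ← R3 + R1: [0, 9, 0, 9]
R4 ← R4 + (2/3)·R1: [0, 15, 0, 15]
R5 ← R5 − (1/3)·R1: [0, -12, 0, -12]
R3 ← R3 + (1/2)·R2: [0, 0, 0, 0]
R4 ← R4 + (5/6)·R2: [0, 0, 0, 0]
R5 ← R5 − (2/3)·R2: [0, 0, 0, 0]
The echelon form has 2 nonzero rows, and every pivot lies in the first 3 columns, so rank(B) = rank([B|b]) = 2.
The system is consistent.

yes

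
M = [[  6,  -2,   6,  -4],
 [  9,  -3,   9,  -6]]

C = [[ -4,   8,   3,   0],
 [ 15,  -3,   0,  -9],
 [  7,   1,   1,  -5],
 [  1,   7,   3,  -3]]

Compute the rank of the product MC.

1

First compute MC:
[[-16,  32,  12,   0],
 [-24,  48,  18,   0]]
Now row reduce the product.
R2 ← R2 − (3/2)·R1: [0, 0, 0, 0]
1 nonzero row, so rank(MC) = 1.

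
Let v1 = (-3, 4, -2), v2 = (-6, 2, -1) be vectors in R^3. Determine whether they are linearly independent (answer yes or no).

yes

Form the matrix with these vectors as rows and row reduce.
R2 ← R2 − (2)·R1: [0, -6, 3]
2 nonzero rows, so the 2 vectors span a space of dimension 2.
Since 2 = 2, the vectors are linearly independent.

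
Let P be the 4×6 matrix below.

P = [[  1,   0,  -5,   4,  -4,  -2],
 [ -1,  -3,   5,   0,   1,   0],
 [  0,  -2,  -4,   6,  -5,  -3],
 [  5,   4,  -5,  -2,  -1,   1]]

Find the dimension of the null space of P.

Row reduce to echelon form.
R2 ← R2 + R1: [0, -3, 0, 4, -3, -2]
R4 ← R4 − (5)·R1: [0, 4, 20, -22, 19, 11]
R3 ← R3 − (2/3)·R2: [0, 0, -4, 10/3, -3, -5/3]
R4 ← R4 + (4/3)·R2: [0, 0, 20, -50/3, 15, 25/3]
R4 ← R4 + (5)·R3: [0, 0, 0, 0, 0, 0]
3 nonzero rows, so rank(P) = 3.
P has 6 columns; by rank–nullity, nullity = 6 − 3 = 3.

3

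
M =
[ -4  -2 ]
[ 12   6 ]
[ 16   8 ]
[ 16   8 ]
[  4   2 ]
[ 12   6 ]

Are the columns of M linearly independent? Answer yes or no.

Row reduce M to echelon form.
R2 ← R2 + (3)·R1: [0, 0]
R3 ← R3 + (4)·R1: [0, 0]
R4 ← R4 + (4)·R1: [0, 0]
R5 ← R5 + R1: [0, 0]
R6 ← R6 + (3)·R1: [0, 0]
1 pivot among 2 columns.
Only 1 < 2 pivot columns, so the columns are linearly dependent.

no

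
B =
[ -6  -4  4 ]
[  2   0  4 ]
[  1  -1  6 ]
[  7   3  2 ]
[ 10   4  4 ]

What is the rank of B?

2

Row reduce to echelon form.
R2 ← R2 + (1/3)·R1: [0, -4/3, 16/3]
R3 ← R3 + (1/6)·R1: [0, -5/3, 20/3]
R4 ← R4 + (7/6)·R1: [0, -5/3, 20/3]
R5 ← R5 + (5/3)·R1: [0, -8/3, 32/3]
R3 ← R3 − (5/4)·R2: [0, 0, 0]
R4 ← R4 − (5/4)·R2: [0, 0, 0]
R5 ← R5 − (2)·R2: [0, 0, 0]
Echelon form has 2 nonzero rows, so rank(B) = 2.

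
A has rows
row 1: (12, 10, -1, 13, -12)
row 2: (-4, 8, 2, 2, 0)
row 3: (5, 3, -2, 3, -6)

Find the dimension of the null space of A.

Row reduce to echelon form.
R2 ← R2 + (1/3)·R1: [0, 34/3, 5/3, 19/3, -4]
R3 ← R3 − (5/12)·R1: [0, -7/6, -19/12, -29/12, -1]
R3 ← R3 + (7/68)·R2: [0, 0, -24/17, -30/17, -24/17]
3 nonzero rows, so rank(A) = 3.
A has 5 columns; by rank–nullity, nullity = 5 − 3 = 2.

2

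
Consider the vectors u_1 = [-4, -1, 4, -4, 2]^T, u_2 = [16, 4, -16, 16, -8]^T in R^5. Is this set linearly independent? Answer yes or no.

Form the matrix with these vectors as rows and row reduce.
R2 ← R2 + (4)·R1: [0, 0, 0, 0, 0]
1 nonzero row, so the 2 vectors span a space of dimension 1.
Since 1 < 2, the vectors are linearly dependent.

no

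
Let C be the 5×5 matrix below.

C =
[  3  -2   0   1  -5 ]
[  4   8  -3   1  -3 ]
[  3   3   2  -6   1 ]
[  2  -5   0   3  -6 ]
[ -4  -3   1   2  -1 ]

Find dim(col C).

Row reduce to echelon form.
R2 ← R2 − (4/3)·R1: [0, 32/3, -3, -1/3, 11/3]
R3 ← R3 − R1: [0, 5, 2, -7, 6]
R4 ← R4 − (2/3)·R1: [0, -11/3, 0, 7/3, -8/3]
R5 ← R5 + (4/3)·R1: [0, -17/3, 1, 10/3, -23/3]
R3 ← R3 − (15/32)·R2: [0, 0, 109/32, -219/32, 137/32]
R4 ← R4 + (11/32)·R2: [0, 0, -33/32, 71/32, -45/32]
R5 ← R5 + (17/32)·R2: [0, 0, -19/32, 101/32, -183/32]
R4 ← R4 + (33/109)·R3: [0, 0, 0, 16/109, -12/109]
R5 ← R5 + (19/109)·R3: [0, 0, 0, 214/109, -542/109]
R5 ← R5 − (107/8)·R4: [0, 0, 0, 0, -7/2]
Echelon form has 5 nonzero rows, so rank(C) = 5.
The column space has dimension equal to the rank: 5.

5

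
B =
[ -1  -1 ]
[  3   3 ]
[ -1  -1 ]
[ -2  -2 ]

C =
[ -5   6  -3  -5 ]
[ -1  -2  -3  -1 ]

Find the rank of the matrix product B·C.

First compute BC:
[[  6,  -4,   6,   6],
 [-18,  12, -18, -18],
 [  6,  -4,   6,   6],
 [ 12,  -8,  12,  12]]
Now row reduce the product.
R2 ← R2 + (3)·R1: [0, 0, 0, 0]
R3 ← R3 − R1: [0, 0, 0, 0]
R4 ← R4 − (2)·R1: [0, 0, 0, 0]
1 nonzero row, so rank(BC) = 1.

1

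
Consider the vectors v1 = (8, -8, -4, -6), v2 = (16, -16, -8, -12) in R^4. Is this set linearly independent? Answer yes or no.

no

Form the matrix with these vectors as rows and row reduce.
R2 ← R2 − (2)·R1: [0, 0, 0, 0]
1 nonzero row, so the 2 vectors span a space of dimension 1.
Since 1 < 2, the vectors are linearly dependent.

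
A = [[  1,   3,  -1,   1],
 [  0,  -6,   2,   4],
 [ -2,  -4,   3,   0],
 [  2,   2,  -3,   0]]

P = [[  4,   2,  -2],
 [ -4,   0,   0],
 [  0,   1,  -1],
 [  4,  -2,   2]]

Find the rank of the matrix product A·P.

First compute AP:
[[ -4,  -1,   1],
 [ 40,  -6,   6],
 [  8,  -1,   1],
 [  0,   1,  -1]]
Now row reduce the product.
R2 ← R2 + (10)·R1: [0, -16, 16]
R3 ← R3 + (2)·R1: [0, -3, 3]
R3 ← R3 − (3/16)·R2: [0, 0, 0]
R4 ← R4 + (1/16)·R2: [0, 0, 0]
2 nonzero rows, so rank(AP) = 2.

2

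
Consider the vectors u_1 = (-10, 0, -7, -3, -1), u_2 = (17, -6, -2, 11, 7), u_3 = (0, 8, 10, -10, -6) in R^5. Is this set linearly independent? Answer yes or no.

yes

Form the matrix with these vectors as rows and row reduce.
R2 ← R2 + (17/10)·R1: [0, -6, -139/10, 59/10, 53/10]
R3 ← R3 + (4/3)·R2: [0, 0, -128/15, -32/15, 16/15]
3 nonzero rows, so the 3 vectors span a space of dimension 3.
Since 3 = 3, the vectors are linearly independent.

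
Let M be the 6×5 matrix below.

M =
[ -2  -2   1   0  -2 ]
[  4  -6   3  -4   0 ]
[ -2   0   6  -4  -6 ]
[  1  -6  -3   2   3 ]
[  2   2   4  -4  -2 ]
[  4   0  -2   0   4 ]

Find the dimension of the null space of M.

2

Row reduce to echelon form.
R2 ← R2 + (2)·R1: [0, -10, 5, -4, -4]
R3 ← R3 − R1: [0, 2, 5, -4, -4]
R4 ← R4 + (1/2)·R1: [0, -7, -5/2, 2, 2]
R5 ← R5 + R1: [0, 0, 5, -4, -4]
R6 ← R6 + (2)·R1: [0, -4, 0, 0, 0]
R3 ← R3 + (1/5)·R2: [0, 0, 6, -24/5, -24/5]
R4 ← R4 − (7/10)·R2: [0, 0, -6, 24/5, 24/5]
R6 ← R6 − (2/5)·R2: [0, 0, -2, 8/5, 8/5]
R4 ← R4 + R3: [0, 0, 0, 0, 0]
R5 ← R5 − (5/6)·R3: [0, 0, 0, 0, 0]
R6 ← R6 + (1/3)·R3: [0, 0, 0, 0, 0]
3 nonzero rows, so rank(M) = 3.
M has 5 columns; by rank–nullity, nullity = 5 − 3 = 2.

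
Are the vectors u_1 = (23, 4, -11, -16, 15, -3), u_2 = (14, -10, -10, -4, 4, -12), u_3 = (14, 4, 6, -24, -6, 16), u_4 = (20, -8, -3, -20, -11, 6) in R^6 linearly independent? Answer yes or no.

Form the matrix with these vectors as rows and row reduce.
R2 ← R2 − (14/23)·R1: [0, -286/23, -76/23, 132/23, -118/23, -234/23]
R3 ← R3 − (14/23)·R1: [0, 36/23, 292/23, -328/23, -348/23, 410/23]
R4 ← R4 − (20/23)·R1: [0, -264/23, 151/23, -140/23, -553/23, 198/23]
R3 ← R3 + (18/143)·R2: [0, 0, 1756/143, -176/13, -2256/143, 182/11]
R4 ← R4 − (12/13)·R2: [0, 0, 125/13, -148/13, -251/13, 18]
R4 ← R4 − (1375/1756)·R3: [0, 0, 0, -344/439, -3053/439, 4429/878]
4 nonzero rows, so the 4 vectors span a space of dimension 4.
Since 4 = 4, the vectors are linearly independent.

yes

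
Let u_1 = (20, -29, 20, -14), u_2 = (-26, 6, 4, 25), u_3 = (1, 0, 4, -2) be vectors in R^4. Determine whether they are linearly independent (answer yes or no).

yes

Form the matrix with these vectors as rows and row reduce.
R2 ← R2 + (13/10)·R1: [0, -317/10, 30, 34/5]
R3 ← R3 − (1/20)·R1: [0, 29/20, 3, -13/10]
R3 ← R3 + (29/634)·R2: [0, 0, 1386/317, -627/634]
3 nonzero rows, so the 3 vectors span a space of dimension 3.
Since 3 = 3, the vectors are linearly independent.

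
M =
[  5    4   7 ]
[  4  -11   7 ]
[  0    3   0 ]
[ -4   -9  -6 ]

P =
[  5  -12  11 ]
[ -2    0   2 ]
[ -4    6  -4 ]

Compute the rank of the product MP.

2

First compute MP:
[[-11, -18,  35],
 [ 14,  -6,  -6],
 [ -6,   0,   6],
 [ 22,  12, -38]]
Now row reduce the product.
R2 ← R2 + (14/11)·R1: [0, -318/11, 424/11]
R3 ← R3 − (6/11)·R1: [0, 108/11, -144/11]
R4 ← R4 + (2)·R1: [0, -24, 32]
R3 ← R3 + (18/53)·R2: [0, 0, 0]
R4 ← R4 − (44/53)·R2: [0, 0, 0]
2 nonzero rows, so rank(MP) = 2.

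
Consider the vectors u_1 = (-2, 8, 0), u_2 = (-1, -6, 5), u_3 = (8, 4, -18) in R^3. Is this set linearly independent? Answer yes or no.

Form the matrix with these vectors as rows and row reduce.
R2 ← R2 − (1/2)·R1: [0, -10, 5]
R3 ← R3 + (4)·R1: [0, 36, -18]
R3 ← R3 + (18/5)·R2: [0, 0, 0]
2 nonzero rows, so the 3 vectors span a space of dimension 2.
Since 2 < 3, the vectors are linearly dependent.

no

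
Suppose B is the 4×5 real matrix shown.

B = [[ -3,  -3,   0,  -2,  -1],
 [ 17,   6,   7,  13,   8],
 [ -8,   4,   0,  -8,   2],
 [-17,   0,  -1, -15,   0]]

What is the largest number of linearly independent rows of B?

3

Row reduce to echelon form.
R2 ← R2 + (17/3)·R1: [0, -11, 7, 5/3, 7/3]
R3 ← R3 − (8/3)·R1: [0, 12, 0, -8/3, 14/3]
R4 ← R4 − (17/3)·R1: [0, 17, -1, -11/3, 17/3]
R3 ← R3 + (12/11)·R2: [0, 0, 84/11, -28/33, 238/33]
R4 ← R4 + (17/11)·R2: [0, 0, 108/11, -12/11, 102/11]
R4 ← R4 − (9/7)·R3: [0, 0, 0, 0, 0]
Echelon form has 3 nonzero rows, so rank(B) = 3.
The rank gives the maximum number of linearly independent rows: 3.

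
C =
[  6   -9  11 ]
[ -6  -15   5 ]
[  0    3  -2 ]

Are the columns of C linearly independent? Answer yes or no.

no

Row reduce C to echelon form.
R2 ← R2 + R1: [0, -24, 16]
R3 ← R3 + (1/8)·R2: [0, 0, 0]
2 pivots among 3 columns.
Only 2 < 3 pivot columns, so the columns are linearly dependent.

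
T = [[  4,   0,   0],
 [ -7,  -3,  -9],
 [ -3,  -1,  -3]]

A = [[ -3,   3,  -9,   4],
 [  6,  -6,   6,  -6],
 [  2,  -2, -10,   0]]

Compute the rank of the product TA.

First compute TA:
[[-12,  12, -36,  16],
 [-15,  15, 135, -10],
 [ -3,   3,  51,  -6]]
Now row reduce the product.
R2 ← R2 − (5/4)·R1: [0, 0, 180, -30]
R3 ← R3 − (1/4)·R1: [0, 0, 60, -10]
R3 ← R3 − (1/3)·R2: [0, 0, 0, 0]
2 nonzero rows, so rank(TA) = 2.

2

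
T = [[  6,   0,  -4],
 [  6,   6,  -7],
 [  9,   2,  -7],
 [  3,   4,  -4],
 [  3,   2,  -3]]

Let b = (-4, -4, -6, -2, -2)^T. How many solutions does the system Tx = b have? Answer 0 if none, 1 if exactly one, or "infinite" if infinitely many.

Row reduce the augmented matrix [T | b].
R2 ← R2 − R1: [0, 6, -3, 0]
R3 ← R3 − (3/2)·R1: [0, 2, -1, 0]
R4 ← R4 − (1/2)·R1: [0, 4, -2, 0]
R5 ← R5 − (1/2)·R1: [0, 2, -1, 0]
R3 ← R3 − (1/3)·R2: [0, 0, 0, 0]
R4 ← R4 − (2/3)·R2: [0, 0, 0, 0]
R5 ← R5 − (1/3)·R2: [0, 0, 0, 0]
The echelon form has 2 nonzero rows, and every pivot lies in the first 3 columns, so rank(T) = rank([T|b]) = 2.
The system is consistent.
rank = 2 < 3 unknowns, so there are infinitely many solutions.

infinite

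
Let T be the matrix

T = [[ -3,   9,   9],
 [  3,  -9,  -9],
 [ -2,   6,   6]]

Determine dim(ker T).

2

Row reduce to echelon form.
R2 ← R2 + R1: [0, 0, 0]
R3 ← R3 − (2/3)·R1: [0, 0, 0]
1 nonzero row, so rank(T) = 1.
T has 3 columns; by rank–nullity, nullity = 3 − 1 = 2.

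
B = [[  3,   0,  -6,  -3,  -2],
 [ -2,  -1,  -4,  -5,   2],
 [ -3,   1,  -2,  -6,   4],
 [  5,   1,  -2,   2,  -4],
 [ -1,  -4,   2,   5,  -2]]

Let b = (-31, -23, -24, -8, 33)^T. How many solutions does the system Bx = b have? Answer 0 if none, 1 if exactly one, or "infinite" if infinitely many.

Row reduce the augmented matrix [B | b].
R2 ← R2 + (2/3)·R1: [0, -1, -8, -7, 2/3, -131/3]
R3 ← R3 + R1: [0, 1, -8, -9, 2, -55]
R4 ← R4 − (5/3)·R1: [0, 1, 8, 7, -2/3, 131/3]
R5 ← R5 + (1/3)·R1: [0, -4, 0, 4, -8/3, 68/3]
R3 ← R3 + R2: [0, 0, -16, -16, 8/3, -296/3]
R4 ← R4 + R2: [0, 0, 0, 0, 0, 0]
R5 ← R5 − (4)·R2: [0, 0, 32, 32, -16/3, 592/3]
R5 ← R5 + (2)·R3: [0, 0, 0, 0, 0, 0]
The echelon form has 3 nonzero rows, and every pivot lies in the first 5 columns, so rank(B) = rank([B|b]) = 3.
The system is consistent.
rank = 3 < 5 unknowns, so there are infinitely many solutions.

infinite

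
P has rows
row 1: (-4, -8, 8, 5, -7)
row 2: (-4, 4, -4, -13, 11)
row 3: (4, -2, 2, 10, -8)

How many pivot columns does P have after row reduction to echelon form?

Row reduce to echelon form.
R2 ← R2 − R1: [0, 12, -12, -18, 18]
R3 ← R3 + R1: [0, -10, 10, 15, -15]
R3 ← R3 + (5/6)·R2: [0, 0, 0, 0, 0]
Echelon form has 2 nonzero rows, so rank(P) = 2.
Each nonzero row contributes one pivot column: 2 pivot columns.

2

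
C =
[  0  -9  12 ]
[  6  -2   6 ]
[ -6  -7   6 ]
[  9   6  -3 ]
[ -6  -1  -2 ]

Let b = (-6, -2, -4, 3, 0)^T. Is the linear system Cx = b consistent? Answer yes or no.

yes

Row reduce the augmented matrix [C | b].
Swap R1 ↔ R2
R3 ← R3 + R1: [0, -9, 12, -6]
R4 ← R4 − (3/2)·R1: [0, 9, -12, 6]
R5 ← R5 + R1: [0, -3, 4, -2]
R3 ← R3 − R2: [0, 0, 0, 0]
R4 ← R4 + R2: [0, 0, 0, 0]
R5 ← R5 − (1/3)·R2: [0, 0, 0, 0]
The echelon form has 2 nonzero rows, and every pivot lies in the first 3 columns, so rank(C) = rank([C|b]) = 2.
The system is consistent.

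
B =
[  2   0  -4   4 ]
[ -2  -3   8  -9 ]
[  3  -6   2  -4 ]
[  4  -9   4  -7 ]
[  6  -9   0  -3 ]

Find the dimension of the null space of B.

2

Row reduce to echelon form.
R2 ← R2 + R1: [0, -3, 4, -5]
R3 ← R3 − (3/2)·R1: [0, -6, 8, -10]
R4 ← R4 − (2)·R1: [0, -9, 12, -15]
R5 ← R5 − (3)·R1: [0, -9, 12, -15]
R3 ← R3 − (2)·R2: [0, 0, 0, 0]
R4 ← R4 − (3)·R2: [0, 0, 0, 0]
R5 ← R5 − (3)·R2: [0, 0, 0, 0]
2 nonzero rows, so rank(B) = 2.
B has 4 columns; by rank–nullity, nullity = 4 − 2 = 2.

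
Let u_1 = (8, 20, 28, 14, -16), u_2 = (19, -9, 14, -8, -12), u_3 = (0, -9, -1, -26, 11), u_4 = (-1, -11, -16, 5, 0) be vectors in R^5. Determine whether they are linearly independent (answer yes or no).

yes

Form the matrix with these vectors as rows and row reduce.
R2 ← R2 − (19/8)·R1: [0, -113/2, -105/2, -165/4, 26]
R4 ← R4 + (1/8)·R1: [0, -17/2, -25/2, 27/4, -2]
R3 ← R3 − (18/113)·R2: [0, 0, 832/113, -4391/226, 775/113]
R4 ← R4 − (17/113)·R2: [0, 0, -520/113, 1464/113, -668/113]
R4 ← R4 + (5/8)·R3: [0, 0, 0, 13/16, -13/8]
4 nonzero rows, so the 4 vectors span a space of dimension 4.
Since 4 = 4, the vectors are linearly independent.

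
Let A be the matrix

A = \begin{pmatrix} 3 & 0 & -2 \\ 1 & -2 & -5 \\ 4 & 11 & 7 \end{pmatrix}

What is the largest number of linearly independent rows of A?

Row reduce to echelon form.
R2 ← R2 − (1/3)·R1: [0, -2, -13/3]
R3 ← R3 − (4/3)·R1: [0, 11, 29/3]
R3 ← R3 + (11/2)·R2: [0, 0, -85/6]
Echelon form has 3 nonzero rows, so rank(A) = 3.
The rank gives the maximum number of linearly independent rows: 3.

3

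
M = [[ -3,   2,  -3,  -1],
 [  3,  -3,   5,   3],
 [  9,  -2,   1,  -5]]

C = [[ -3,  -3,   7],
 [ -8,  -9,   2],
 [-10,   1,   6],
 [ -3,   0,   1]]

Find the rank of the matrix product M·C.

2

First compute MC:
[[ 26, -12, -36],
 [-44,  23,  48],
 [ -6,  -8,  60]]
Now row reduce the product.
R2 ← R2 + (22/13)·R1: [0, 35/13, -168/13]
R3 ← R3 + (3/13)·R1: [0, -140/13, 672/13]
R3 ← R3 + (4)·R2: [0, 0, 0]
2 nonzero rows, so rank(MC) = 2.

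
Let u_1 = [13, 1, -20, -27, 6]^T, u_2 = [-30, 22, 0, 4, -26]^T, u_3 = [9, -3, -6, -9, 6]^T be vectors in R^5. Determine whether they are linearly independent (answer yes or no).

yes

Form the matrix with these vectors as rows and row reduce.
R2 ← R2 + (30/13)·R1: [0, 316/13, -600/13, -758/13, -158/13]
R3 ← R3 − (9/13)·R1: [0, -48/13, 102/13, 126/13, 24/13]
R3 ← R3 + (12/79)·R2: [0, 0, 66/79, 66/79, 0]
3 nonzero rows, so the 3 vectors span a space of dimension 3.
Since 3 = 3, the vectors are linearly independent.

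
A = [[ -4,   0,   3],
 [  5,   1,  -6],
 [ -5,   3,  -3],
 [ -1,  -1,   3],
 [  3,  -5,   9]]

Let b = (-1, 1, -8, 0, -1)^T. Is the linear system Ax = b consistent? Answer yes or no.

Row reduce the augmented matrix [A | b].
R2 ← R2 + (5/4)·R1: [0, 1, -9/4, -1/4]
R3 ← R3 − (5/4)·R1: [0, 3, -27/4, -27/4]
R4 ← R4 − (1/4)·R1: [0, -1, 9/4, 1/4]
R5 ← R5 + (3/4)·R1: [0, -5, 45/4, -7/4]
R3 ← R3 − (3)·R2: [0, 0, 0, -6]
R4 ← R4 + R2: [0, 0, 0, 0]
R5 ← R5 + (5)·R2: [0, 0, 0, -3]
R5 ← R5 − (1/2)·R3: [0, 0, 0, 0]
The echelon form has 3 nonzero rows; the last pivot sits in the augmented column, so rank(A) = 2 but rank([A|b]) = 3.
Since the ranks differ, the system is inconsistent.

no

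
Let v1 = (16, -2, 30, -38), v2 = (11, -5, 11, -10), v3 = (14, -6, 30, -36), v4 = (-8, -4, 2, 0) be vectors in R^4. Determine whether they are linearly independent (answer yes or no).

yes

Form the matrix with these vectors as rows and row reduce.
R2 ← R2 − (11/16)·R1: [0, -29/8, -77/8, 129/8]
R3 ← R3 − (7/8)·R1: [0, -17/4, 15/4, -11/4]
R4 ← R4 + (1/2)·R1: [0, -5, 17, -19]
R3 ← R3 − (34/29)·R2: [0, 0, 436/29, -628/29]
R4 ← R4 − (40/29)·R2: [0, 0, 878/29, -1196/29]
R4 ← R4 − (439/218)·R3: [0, 0, 0, 258/109]
4 nonzero rows, so the 4 vectors span a space of dimension 4.
Since 4 = 4, the vectors are linearly independent.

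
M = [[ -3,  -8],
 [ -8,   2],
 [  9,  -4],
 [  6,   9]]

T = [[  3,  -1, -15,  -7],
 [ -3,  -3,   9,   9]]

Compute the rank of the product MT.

First compute MT:
[[ 15,  27, -27, -51],
 [-30,   2, 138,  74],
 [ 39,   3, -171, -99],
 [ -9, -33,  -9,  39]]
Now row reduce the product.
R2 ← R2 + (2)·R1: [0, 56, 84, -28]
R3 ← R3 − (13/5)·R1: [0, -336/5, -504/5, 168/5]
R4 ← R4 + (3/5)·R1: [0, -84/5, -126/5, 42/5]
R3 ← R3 + (6/5)·R2: [0, 0, 0, 0]
R4 ← R4 + (3/10)·R2: [0, 0, 0, 0]
2 nonzero rows, so rank(MT) = 2.

2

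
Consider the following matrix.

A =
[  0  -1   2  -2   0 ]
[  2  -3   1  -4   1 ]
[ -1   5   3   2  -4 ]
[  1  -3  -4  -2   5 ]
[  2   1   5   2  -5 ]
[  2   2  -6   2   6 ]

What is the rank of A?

5

Row reduce to echelon form.
Swap R1 ↔ R2
R3 ← R3 + (1/2)·R1: [0, 7/2, 7/2, 0, -7/2]
R4 ← R4 − (1/2)·R1: [0, -3/2, -9/2, 0, 9/2]
R5 ← R5 − R1: [0, 4, 4, 6, -6]
R6 ← R6 − R1: [0, 5, -7, 6, 5]
R3 ← R3 + (7/2)·R2: [0, 0, 21/2, -7, -7/2]
R4 ← R4 − (3/2)·R2: [0, 0, -15/2, 3, 9/2]
R5 ← R5 + (4)·R2: [0, 0, 12, -2, -6]
R6 ← R6 + (5)·R2: [0, 0, 3, -4, 5]
R4 ← R4 + (5/7)·R3: [0, 0, 0, -2, 2]
R5 ← R5 − (8/7)·R3: [0, 0, 0, 6, -2]
R6 ← R6 − (2/7)·R3: [0, 0, 0, -2, 6]
R5 ← R5 + (3)·R4: [0, 0, 0, 0, 4]
R6 ← R6 − R4: [0, 0, 0, 0, 4]
R6 ← R6 − R5: [0, 0, 0, 0, 0]
Echelon form has 5 nonzero rows, so rank(A) = 5.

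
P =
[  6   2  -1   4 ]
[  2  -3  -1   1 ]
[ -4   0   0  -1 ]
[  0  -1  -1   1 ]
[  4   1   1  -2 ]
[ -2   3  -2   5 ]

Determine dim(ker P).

Row reduce to echelon form.
R2 ← R2 − (1/3)·R1: [0, -11/3, -2/3, -1/3]
R3 ← R3 + (2/3)·R1: [0, 4/3, -2/3, 5/3]
R5 ← R5 − (2/3)·R1: [0, -1/3, 5/3, -14/3]
R6 ← R6 + (1/3)·R1: [0, 11/3, -7/3, 19/3]
R3 ← R3 + (4/11)·R2: [0, 0, -10/11, 17/11]
R4 ← R4 − (3/11)·R2: [0, 0, -9/11, 12/11]
R5 ← R5 − (1/11)·R2: [0, 0, 19/11, -51/11]
R6 ← R6 + R2: [0, 0, -3, 6]
R4 ← R4 − (9/10)·R3: [0, 0, 0, -3/10]
R5 ← R5 + (19/10)·R3: [0, 0, 0, -17/10]
R6 ← R6 − (33/10)·R3: [0, 0, 0, 9/10]
R5 ← R5 − (17/3)·R4: [0, 0, 0, 0]
R6 ← R6 + (3)·R4: [0, 0, 0, 0]
4 nonzero rows, so rank(P) = 4.
P has 4 columns; by rank–nullity, nullity = 4 − 4 = 0.

0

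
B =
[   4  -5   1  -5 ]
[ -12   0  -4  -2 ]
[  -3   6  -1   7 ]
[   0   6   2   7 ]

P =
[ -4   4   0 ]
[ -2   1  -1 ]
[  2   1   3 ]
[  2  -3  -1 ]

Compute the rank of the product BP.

2

First compute BP:
[[-14,  27,  13],
 [ 36, -46, -10],
 [ 12, -28, -16],
 [  6, -13,  -7]]
Now row reduce the product.
R2 ← R2 + (18/7)·R1: [0, 164/7, 164/7]
R3 ← R3 + (6/7)·R1: [0, -34/7, -34/7]
R4 ← R4 + (3/7)·R1: [0, -10/7, -10/7]
R3 ← R3 + (17/82)·R2: [0, 0, 0]
R4 ← R4 + (5/82)·R2: [0, 0, 0]
2 nonzero rows, so rank(BP) = 2.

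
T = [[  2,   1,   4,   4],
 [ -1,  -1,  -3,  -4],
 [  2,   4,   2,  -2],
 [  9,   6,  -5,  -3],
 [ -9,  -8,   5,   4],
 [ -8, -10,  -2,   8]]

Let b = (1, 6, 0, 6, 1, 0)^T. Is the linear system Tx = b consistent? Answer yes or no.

no

Row reduce the augmented matrix [T | b].
R2 ← R2 + (1/2)·R1: [0, -1/2, -1, -2, 13/2]
R3 ← R3 − R1: [0, 3, -2, -6, -1]
R4 ← R4 − (9/2)·R1: [0, 3/2, -23, -21, 3/2]
R5 ← R5 + (9/2)·R1: [0, -7/2, 23, 22, 11/2]
R6 ← R6 + (4)·R1: [0, -6, 14, 24, 4]
R3 ← R3 + (6)·R2: [0, 0, -8, -18, 38]
R4 ← R4 + (3)·R2: [0, 0, -26, -27, 21]
R5 ← R5 − (7)·R2: [0, 0, 30, 36, -40]
R6 ← R6 − (12)·R2: [0, 0, 26, 48, -74]
R4 ← R4 − (13/4)·R3: [0, 0, 0, 63/2, -205/2]
R5 ← R5 + (15/4)·R3: [0, 0, 0, -63/2, 205/2]
R6 ← R6 + (13/4)·R3: [0, 0, 0, -21/2, 99/2]
R5 ← R5 + R4: [0, 0, 0, 0, 0]
R6 ← R6 + (1/3)·R4: [0, 0, 0, 0, 46/3]
Swap R5 ↔ R6
The echelon form has 5 nonzero rows; the last pivot sits in the augmented column, so rank(T) = 4 but rank([T|b]) = 5.
Since the ranks differ, the system is inconsistent.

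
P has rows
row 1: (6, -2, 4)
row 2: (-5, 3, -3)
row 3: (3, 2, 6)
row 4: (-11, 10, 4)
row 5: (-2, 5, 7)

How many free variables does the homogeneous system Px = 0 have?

Row reduce to echelon form.
R2 ← R2 + (5/6)·R1: [0, 4/3, 1/3]
R3 ← R3 − (1/2)·R1: [0, 3, 4]
R4 ← R4 + (11/6)·R1: [0, 19/3, 34/3]
R5 ← R5 + (1/3)·R1: [0, 13/3, 25/3]
R3 ← R3 − (9/4)·R2: [0, 0, 13/4]
R4 ← R4 − (19/4)·R2: [0, 0, 39/4]
R5 ← R5 − (13/4)·R2: [0, 0, 29/4]
R4 ← R4 − (3)·R3: [0, 0, 0]
R5 ← R5 − (29/13)·R3: [0, 0, 0]
3 nonzero rows, so rank(P) = 3.
P has 3 columns; by rank–nullity, nullity = 3 − 3 = 0.

0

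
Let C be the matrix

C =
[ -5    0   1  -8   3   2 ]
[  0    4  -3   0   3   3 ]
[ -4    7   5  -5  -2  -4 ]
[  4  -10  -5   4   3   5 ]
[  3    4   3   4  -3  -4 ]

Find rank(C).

Row reduce to echelon form.
R3 ← R3 − (4/5)·R1: [0, 7, 21/5, 7/5, -22/5, -28/5]
R4 ← R4 + (4/5)·R1: [0, -10, -21/5, -12/5, 27/5, 33/5]
R5 ← R5 + (3/5)·R1: [0, 4, 18/5, -4/5, -6/5, -14/5]
R3 ← R3 − (7/4)·R2: [0, 0, 189/20, 7/5, -193/20, -217/20]
R4 ← R4 + (5/2)·R2: [0, 0, -117/10, -12/5, 129/10, 141/10]
R5 ← R5 − R2: [0, 0, 33/5, -4/5, -21/5, -29/5]
R4 ← R4 + (26/21)·R3: [0, 0, 0, -2/3, 20/21, 2/3]
R5 ← R5 − (44/63)·R3: [0, 0, 0, -16/9, 160/63, 16/9]
R5 ← R5 − (8/3)·R4: [0, 0, 0, 0, 0, 0]
Echelon form has 4 nonzero rows, so rank(C) = 4.

4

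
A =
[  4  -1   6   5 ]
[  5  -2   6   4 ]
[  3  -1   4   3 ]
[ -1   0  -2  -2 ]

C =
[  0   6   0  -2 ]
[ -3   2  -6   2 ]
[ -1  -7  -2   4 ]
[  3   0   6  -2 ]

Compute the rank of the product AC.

First compute AC:
[[ 12, -20,  24,   4],
 [ 12, -16,  24,   2],
 [  8, -12,  16,   2],
 [ -4,   8,  -8,  -2]]
Now row reduce the product.
R2 ← R2 − R1: [0, 4, 0, -2]
R3 ← R3 − (2/3)·R1: [0, 4/3, 0, -2/3]
R4 ← R4 + (1/3)·R1: [0, 4/3, 0, -2/3]
R3 ← R3 − (1/3)·R2: [0, 0, 0, 0]
R4 ← R4 − (1/3)·R2: [0, 0, 0, 0]
2 nonzero rows, so rank(AC) = 2.

2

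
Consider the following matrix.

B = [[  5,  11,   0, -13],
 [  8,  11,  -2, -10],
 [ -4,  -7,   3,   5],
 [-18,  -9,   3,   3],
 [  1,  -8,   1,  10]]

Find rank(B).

Row reduce to echelon form.
R2 ← R2 − (8/5)·R1: [0, -33/5, -2, 54/5]
R3 ← R3 + (4/5)·R1: [0, 9/5, 3, -27/5]
R4 ← R4 + (18/5)·R1: [0, 153/5, 3, -219/5]
R5 ← R5 − (1/5)·R1: [0, -51/5, 1, 63/5]
R3 ← R3 + (3/11)·R2: [0, 0, 27/11, -27/11]
R4 ← R4 + (51/11)·R2: [0, 0, -69/11, 69/11]
R5 ← R5 − (17/11)·R2: [0, 0, 45/11, -45/11]
R4 ← R4 + (23/9)·R3: [0, 0, 0, 0]
R5 ← R5 − (5/3)·R3: [0, 0, 0, 0]
Echelon form has 3 nonzero rows, so rank(B) = 3.

3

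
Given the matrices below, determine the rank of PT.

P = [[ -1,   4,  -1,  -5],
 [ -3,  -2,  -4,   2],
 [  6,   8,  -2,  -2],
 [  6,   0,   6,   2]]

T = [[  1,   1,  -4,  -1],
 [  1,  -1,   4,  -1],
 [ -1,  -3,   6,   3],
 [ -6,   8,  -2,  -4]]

First compute PT:
[[ 34, -42,  24,  14],
 [-13,  27, -24, -15],
 [ 28, -12,   0, -12],
 [-12,   4,   8,   4]]
Now row reduce the product.
R2 ← R2 + (13/34)·R1: [0, 186/17, -252/17, -164/17]
R3 ← R3 − (14/17)·R1: [0, 384/17, -336/17, -400/17]
R4 ← R4 + (6/17)·R1: [0, -184/17, 280/17, 152/17]
R3 ← R3 − (64/31)·R2: [0, 0, 336/31, -112/31]
R4 ← R4 + (92/93)·R2: [0, 0, 56/31, -56/93]
R4 ← R4 − (1/6)·R3: [0, 0, 0, 0]
3 nonzero rows, so rank(PT) = 3.

3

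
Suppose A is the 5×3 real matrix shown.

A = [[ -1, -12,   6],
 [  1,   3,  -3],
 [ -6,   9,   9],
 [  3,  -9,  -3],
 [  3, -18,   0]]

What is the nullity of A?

1

Row reduce to echelon form.
R2 ← R2 + R1: [0, -9, 3]
R3 ← R3 − (6)·R1: [0, 81, -27]
R4 ← R4 + (3)·R1: [0, -45, 15]
R5 ← R5 + (3)·R1: [0, -54, 18]
R3 ← R3 + (9)·R2: [0, 0, 0]
R4 ← R4 − (5)·R2: [0, 0, 0]
R5 ← R5 − (6)·R2: [0, 0, 0]
2 nonzero rows, so rank(A) = 2.
A has 3 columns; by rank–nullity, nullity = 3 − 2 = 1.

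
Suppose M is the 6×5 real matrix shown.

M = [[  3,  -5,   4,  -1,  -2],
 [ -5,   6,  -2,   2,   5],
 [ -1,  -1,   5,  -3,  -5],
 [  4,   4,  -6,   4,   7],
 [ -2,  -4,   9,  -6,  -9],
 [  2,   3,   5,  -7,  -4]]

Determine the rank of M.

5

Row reduce to echelon form.
R2 ← R2 + (5/3)·R1: [0, -7/3, 14/3, 1/3, 5/3]
R3 ← R3 + (1/3)·R1: [0, -8/3, 19/3, -10/3, -17/3]
R4 ← R4 − (4/3)·R1: [0, 32/3, -34/3, 16/3, 29/3]
R5 ← R5 + (2/3)·R1: [0, -22/3, 35/3, -20/3, -31/3]
R6 ← R6 − (2/3)·R1: [0, 19/3, 7/3, -19/3, -8/3]
R3 ← R3 − (8/7)·R2: [0, 0, 1, -26/7, -53/7]
R4 ← R4 + (32/7)·R2: [0, 0, 10, 48/7, 121/7]
R5 ← R5 − (22/7)·R2: [0, 0, -3, -54/7, -109/7]
R6 ← R6 + (19/7)·R2: [0, 0, 15, -38/7, 13/7]
R4 ← R4 − (10)·R3: [0, 0, 0, 44, 93]
R5 ← R5 + (3)·R3: [0, 0, 0, -132/7, -268/7]
R6 ← R6 − (15)·R3: [0, 0, 0, 352/7, 808/7]
R5 ← R5 + (3/7)·R4: [0, 0, 0, 0, 11/7]
R6 ← R6 − (8/7)·R4: [0, 0, 0, 0, 64/7]
R6 ← R6 − (64/11)·R5: [0, 0, 0, 0, 0]
Echelon form has 5 nonzero rows, so rank(M) = 5.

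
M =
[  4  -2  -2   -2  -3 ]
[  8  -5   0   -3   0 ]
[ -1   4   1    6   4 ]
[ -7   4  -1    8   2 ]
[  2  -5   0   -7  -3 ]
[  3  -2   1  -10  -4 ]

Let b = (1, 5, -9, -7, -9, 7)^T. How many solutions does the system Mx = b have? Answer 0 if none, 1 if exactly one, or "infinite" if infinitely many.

Row reduce the augmented matrix [M | b].
R2 ← R2 − (2)·R1: [0, -1, 4, 1, 6, 3]
R3 ← R3 + (1/4)·R1: [0, 7/2, 1/2, 11/2, 13/4, -35/4]
R4 ← R4 + (7/4)·R1: [0, 1/2, -9/2, 9/2, -13/4, -21/4]
R5 ← R5 − (1/2)·R1: [0, -4, 1, -6, -3/2, -19/2]
R6 ← R6 − (3/4)·R1: [0, -1/2, 5/2, -17/2, -7/4, 25/4]
R3 ← R3 + (7/2)·R2: [0, 0, 29/2, 9, 97/4, 7/4]
R4 ← R4 + (1/2)·R2: [0, 0, -5/2, 5, -1/4, -15/4]
R5 ← R5 − (4)·R2: [0, 0, -15, -10, -51/2, -43/2]
R6 ← R6 − (1/2)·R2: [0, 0, 1/2, -9, -19/4, 19/4]
R4 ← R4 + (5/29)·R3: [0, 0, 0, 190/29, 114/29, -100/29]
R5 ← R5 + (30/29)·R3: [0, 0, 0, -20/29, -12/29, -571/29]
R6 ← R6 − (1/29)·R3: [0, 0, 0, -270/29, -162/29, 136/29]
R5 ← R5 + (2/19)·R4: [0, 0, 0, 0, 0, -381/19]
R6 ← R6 + (27/19)·R4: [0, 0, 0, 0, 0, -4/19]
R6 ← R6 − (4/381)·R5: [0, 0, 0, 0, 0, 0]
The echelon form has 5 nonzero rows; the last pivot sits in the augmented column, so rank(M) = 4 but rank([M|b]) = 5.
Since the ranks differ, the system is inconsistent.
It has no solutions.

0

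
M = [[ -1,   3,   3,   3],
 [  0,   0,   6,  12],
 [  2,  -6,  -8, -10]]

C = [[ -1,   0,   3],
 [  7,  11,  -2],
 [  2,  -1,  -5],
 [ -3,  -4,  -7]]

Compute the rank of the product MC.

2

First compute MC:
[[ 19,  18, -45],
 [-24, -54, -114],
 [-30, -18, 128]]
Now row reduce the product.
R2 ← R2 + (24/19)·R1: [0, -594/19, -3246/19]
R3 ← R3 + (30/19)·R1: [0, 198/19, 1082/19]
R3 ← R3 + (1/3)·R2: [0, 0, 0]
2 nonzero rows, so rank(MC) = 2.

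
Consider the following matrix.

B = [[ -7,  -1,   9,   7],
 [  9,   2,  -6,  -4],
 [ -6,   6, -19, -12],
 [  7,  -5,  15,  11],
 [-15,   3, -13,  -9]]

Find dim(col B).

Row reduce to echelon form.
R2 ← R2 + (9/7)·R1: [0, 5/7, 39/7, 5]
R3 ← R3 − (6/7)·R1: [0, 48/7, -187/7, -18]
R4 ← R4 + R1: [0, -6, 24, 18]
R5 ← R5 − (15/7)·R1: [0, 36/7, -226/7, -24]
R3 ← R3 − (48/5)·R2: [0, 0, -401/5, -66]
R4 ← R4 + (42/5)·R2: [0, 0, 354/5, 60]
R5 ← R5 − (36/5)·R2: [0, 0, -362/5, -60]
R4 ← R4 + (354/401)·R3: [0, 0, 0, 696/401]
R5 ← R5 − (362/401)·R3: [0, 0, 0, -168/401]
R5 ← R5 + (7/29)·R4: [0, 0, 0, 0]
Echelon form has 4 nonzero rows, so rank(B) = 4.
The column space has dimension equal to the rank: 4.

4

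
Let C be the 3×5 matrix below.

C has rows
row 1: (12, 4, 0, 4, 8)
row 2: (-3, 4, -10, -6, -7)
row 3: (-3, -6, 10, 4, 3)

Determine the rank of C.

Row reduce to echelon form.
R2 ← R2 + (1/4)·R1: [0, 5, -10, -5, -5]
R3 ← R3 + (1/4)·R1: [0, -5, 10, 5, 5]
R3 ← R3 + R2: [0, 0, 0, 0, 0]
Echelon form has 2 nonzero rows, so rank(C) = 2.

2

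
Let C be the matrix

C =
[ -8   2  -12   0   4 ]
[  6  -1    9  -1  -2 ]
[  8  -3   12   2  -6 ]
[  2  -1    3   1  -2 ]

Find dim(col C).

Row reduce to echelon form.
R2 ← R2 + (3/4)·R1: [0, 1/2, 0, -1, 1]
R3 ← R3 + R1: [0, -1, 0, 2, -2]
R4 ← R4 + (1/4)·R1: [0, -1/2, 0, 1, -1]
R3 ← R3 + (2)·R2: [0, 0, 0, 0, 0]
R4 ← R4 + R2: [0, 0, 0, 0, 0]
Echelon form has 2 nonzero rows, so rank(C) = 2.
The column space has dimension equal to the rank: 2.

2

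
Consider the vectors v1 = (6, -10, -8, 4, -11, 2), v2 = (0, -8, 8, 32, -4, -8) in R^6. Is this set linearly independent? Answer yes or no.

Form the matrix with these vectors as rows and row reduce.
2 nonzero rows, so the 2 vectors span a space of dimension 2.
Since 2 = 2, the vectors are linearly independent.

yes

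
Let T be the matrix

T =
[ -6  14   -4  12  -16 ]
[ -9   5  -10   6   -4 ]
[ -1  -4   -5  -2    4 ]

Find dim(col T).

3

Row reduce to echelon form.
R2 ← R2 − (3/2)·R1: [0, -16, -4, -12, 20]
R3 ← R3 − (1/6)·R1: [0, -19/3, -13/3, -4, 20/3]
R3 ← R3 − (19/48)·R2: [0, 0, -11/4, 3/4, -5/4]
Echelon form has 3 nonzero rows, so rank(T) = 3.
The column space has dimension equal to the rank: 3.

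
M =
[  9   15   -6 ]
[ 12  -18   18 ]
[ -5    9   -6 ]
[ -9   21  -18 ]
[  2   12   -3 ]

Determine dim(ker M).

0

Row reduce to echelon form.
R2 ← R2 − (4/3)·R1: [0, -38, 26]
R3 ← R3 + (5/9)·R1: [0, 52/3, -28/3]
R4 ← R4 + R1: [0, 36, -24]
R5 ← R5 − (2/9)·R1: [0, 26/3, -5/3]
R3 ← R3 + (26/57)·R2: [0, 0, 48/19]
R4 ← R4 + (18/19)·R2: [0, 0, 12/19]
R5 ← R5 + (13/57)·R2: [0, 0, 81/19]
R4 ← R4 − (1/4)·R3: [0, 0, 0]
R5 ← R5 − (27/16)·R3: [0, 0, 0]
3 nonzero rows, so rank(M) = 3.
M has 3 columns; by rank–nullity, nullity = 3 − 3 = 0.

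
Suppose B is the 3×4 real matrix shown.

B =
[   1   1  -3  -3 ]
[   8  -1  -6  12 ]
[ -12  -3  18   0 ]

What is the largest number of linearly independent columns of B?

Row reduce to echelon form.
R2 ← R2 − (8)·R1: [0, -9, 18, 36]
R3 ← R3 + (12)·R1: [0, 9, -18, -36]
R3 ← R3 + R2: [0, 0, 0, 0]
Echelon form has 2 nonzero rows, so rank(B) = 2.
The rank gives the maximum number of linearly independent columns: 2.

2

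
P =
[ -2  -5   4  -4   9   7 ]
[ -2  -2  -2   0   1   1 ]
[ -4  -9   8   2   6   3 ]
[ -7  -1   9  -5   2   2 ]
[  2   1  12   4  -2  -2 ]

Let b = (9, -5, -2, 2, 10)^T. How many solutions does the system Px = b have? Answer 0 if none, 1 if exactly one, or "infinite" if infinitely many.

Row reduce the augmented matrix [P | b].
R2 ← R2 − R1: [0, 3, -6, 4, -8, -6, -14]
R3 ← R3 − (2)·R1: [0, 1, 0, 10, -12, -11, -20]
R4 ← R4 − (7/2)·R1: [0, 33/2, -5, 9, -59/2, -45/2, -59/2]
R5 ← R5 + R1: [0, -4, 16, 0, 7, 5, 19]
R3 ← R3 − (1/3)·R2: [0, 0, 2, 26/3, -28/3, -9, -46/3]
R4 ← R4 − (11/2)·R2: [0, 0, 28, -13, 29/2, 21/2, 95/2]
R5 ← R5 + (4/3)·R2: [0, 0, 8, 16/3, -11/3, -3, 1/3]
R4 ← R4 − (14)·R3: [0, 0, 0, -403/3, 871/6, 273/2, 1573/6]
R5 ← R5 − (4)·R3: [0, 0, 0, -88/3, 101/3, 33, 185/3]
R5 ← R5 − (88/403)·R4: [0, 0, 0, 0, 61/31, 99/31, 137/31]
The echelon form has 5 nonzero rows, and every pivot lies in the first 6 columns, so rank(P) = rank([P|b]) = 5.
The system is consistent.
rank = 5 < 6 unknowns, so there are infinitely many solutions.

infinite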